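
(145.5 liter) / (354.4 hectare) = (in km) 4.106e-11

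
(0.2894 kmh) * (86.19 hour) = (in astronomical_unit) 1.667e-07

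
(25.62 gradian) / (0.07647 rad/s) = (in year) 1.669e-07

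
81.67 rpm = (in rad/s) 8.552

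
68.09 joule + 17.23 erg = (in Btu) 0.06454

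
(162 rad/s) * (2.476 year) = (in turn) 2.013e+09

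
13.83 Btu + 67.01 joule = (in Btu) 13.89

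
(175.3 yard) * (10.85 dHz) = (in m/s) 173.9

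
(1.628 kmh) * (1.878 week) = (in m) 5.136e+05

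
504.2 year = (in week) 2.629e+04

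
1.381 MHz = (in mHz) 1.381e+09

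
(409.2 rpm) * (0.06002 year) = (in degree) 4.647e+09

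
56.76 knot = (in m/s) 29.2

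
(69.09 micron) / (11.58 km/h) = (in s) 2.148e-05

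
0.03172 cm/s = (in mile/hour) 0.0007096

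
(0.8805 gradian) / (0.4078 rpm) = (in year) 1.027e-08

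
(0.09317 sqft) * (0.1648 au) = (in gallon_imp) 4.694e+10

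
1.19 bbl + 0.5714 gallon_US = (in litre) 191.4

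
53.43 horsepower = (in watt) 3.984e+04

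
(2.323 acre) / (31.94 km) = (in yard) 0.3219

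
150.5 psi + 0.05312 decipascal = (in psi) 150.5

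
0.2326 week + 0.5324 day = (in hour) 51.85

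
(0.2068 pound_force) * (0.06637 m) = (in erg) 6.105e+05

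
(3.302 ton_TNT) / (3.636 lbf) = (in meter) 8.542e+08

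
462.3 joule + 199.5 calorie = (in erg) 1.297e+10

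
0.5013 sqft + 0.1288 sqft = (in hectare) 5.854e-06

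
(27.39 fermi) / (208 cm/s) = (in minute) 2.195e-16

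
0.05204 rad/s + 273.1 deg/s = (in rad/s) 4.819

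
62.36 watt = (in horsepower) 0.08363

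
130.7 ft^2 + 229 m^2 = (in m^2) 241.1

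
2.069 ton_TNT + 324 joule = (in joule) 8.657e+09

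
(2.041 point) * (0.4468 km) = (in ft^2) 3.463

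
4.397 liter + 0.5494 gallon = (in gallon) 1.711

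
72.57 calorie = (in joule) 303.6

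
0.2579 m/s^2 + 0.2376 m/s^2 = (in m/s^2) 0.4955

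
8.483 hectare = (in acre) 20.96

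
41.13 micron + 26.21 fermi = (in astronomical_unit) 2.749e-16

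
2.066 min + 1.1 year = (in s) 3.469e+07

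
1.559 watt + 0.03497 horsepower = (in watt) 27.64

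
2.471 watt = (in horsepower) 0.003314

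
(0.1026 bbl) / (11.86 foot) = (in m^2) 0.004512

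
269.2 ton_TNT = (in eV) 7.03e+30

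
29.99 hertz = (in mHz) 2.999e+04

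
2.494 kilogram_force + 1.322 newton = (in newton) 25.78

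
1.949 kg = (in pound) 4.297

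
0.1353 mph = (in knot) 0.1176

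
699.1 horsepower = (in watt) 5.213e+05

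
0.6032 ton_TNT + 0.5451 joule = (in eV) 1.575e+28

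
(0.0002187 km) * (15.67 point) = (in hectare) 1.209e-07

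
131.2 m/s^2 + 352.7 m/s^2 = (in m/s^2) 483.9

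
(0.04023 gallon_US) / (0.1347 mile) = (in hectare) 7.025e-11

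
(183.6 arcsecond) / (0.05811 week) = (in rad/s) 2.533e-08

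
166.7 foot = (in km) 0.05081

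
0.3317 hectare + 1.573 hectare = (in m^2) 1.905e+04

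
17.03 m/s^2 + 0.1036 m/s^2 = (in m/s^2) 17.13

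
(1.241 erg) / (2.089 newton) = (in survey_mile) 3.691e-11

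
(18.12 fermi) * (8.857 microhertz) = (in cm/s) 1.605e-17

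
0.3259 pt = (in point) 0.3259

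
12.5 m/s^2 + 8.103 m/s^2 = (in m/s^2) 20.6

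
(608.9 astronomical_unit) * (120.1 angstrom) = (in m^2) 1.094e+06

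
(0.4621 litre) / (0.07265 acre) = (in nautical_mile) 8.487e-10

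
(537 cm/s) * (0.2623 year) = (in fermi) 4.442e+22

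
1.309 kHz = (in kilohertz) 1.309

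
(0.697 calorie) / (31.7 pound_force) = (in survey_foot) 0.06785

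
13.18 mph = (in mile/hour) 13.18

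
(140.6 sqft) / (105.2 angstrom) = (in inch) 4.888e+10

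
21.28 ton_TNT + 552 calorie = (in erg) 8.904e+17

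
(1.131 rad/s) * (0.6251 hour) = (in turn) 405.1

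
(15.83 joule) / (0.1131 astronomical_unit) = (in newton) 9.356e-10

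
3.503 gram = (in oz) 0.1236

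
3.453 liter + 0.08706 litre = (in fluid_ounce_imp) 124.6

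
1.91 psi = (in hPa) 131.7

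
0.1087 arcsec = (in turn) 8.387e-08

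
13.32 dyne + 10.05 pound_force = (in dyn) 4.47e+06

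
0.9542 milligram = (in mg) 0.9542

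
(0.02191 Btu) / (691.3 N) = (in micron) 3.344e+04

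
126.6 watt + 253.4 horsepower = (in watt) 1.891e+05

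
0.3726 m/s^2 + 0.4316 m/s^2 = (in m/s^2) 0.8042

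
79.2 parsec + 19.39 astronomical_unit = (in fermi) 2.444e+33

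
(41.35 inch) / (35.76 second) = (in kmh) 0.1057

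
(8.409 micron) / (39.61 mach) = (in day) 7.216e-15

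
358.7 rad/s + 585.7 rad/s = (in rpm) 9018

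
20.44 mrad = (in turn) 0.003253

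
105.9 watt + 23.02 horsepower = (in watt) 1.727e+04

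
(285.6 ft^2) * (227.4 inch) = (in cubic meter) 153.3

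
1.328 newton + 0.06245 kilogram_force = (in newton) 1.94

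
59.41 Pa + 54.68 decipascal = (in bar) 0.0006488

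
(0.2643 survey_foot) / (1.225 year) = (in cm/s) 2.085e-07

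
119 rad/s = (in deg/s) 6818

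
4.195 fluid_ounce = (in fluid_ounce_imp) 4.366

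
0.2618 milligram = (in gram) 0.0002618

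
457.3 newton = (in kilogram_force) 46.63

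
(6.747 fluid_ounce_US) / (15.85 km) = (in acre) 3.111e-12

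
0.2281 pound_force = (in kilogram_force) 0.1035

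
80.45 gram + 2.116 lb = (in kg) 1.04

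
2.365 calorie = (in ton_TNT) 2.365e-09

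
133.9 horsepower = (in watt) 9.985e+04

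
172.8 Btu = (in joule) 1.823e+05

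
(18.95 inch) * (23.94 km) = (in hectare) 1.152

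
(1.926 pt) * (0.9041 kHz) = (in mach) 0.001804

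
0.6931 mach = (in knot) 458.7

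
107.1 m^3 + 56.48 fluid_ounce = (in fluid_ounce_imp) 3.769e+06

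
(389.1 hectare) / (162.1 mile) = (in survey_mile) 0.009268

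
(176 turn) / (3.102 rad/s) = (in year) 1.13e-05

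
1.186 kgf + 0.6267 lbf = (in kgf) 1.47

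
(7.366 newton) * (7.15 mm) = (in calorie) 0.01259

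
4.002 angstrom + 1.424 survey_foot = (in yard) 0.4747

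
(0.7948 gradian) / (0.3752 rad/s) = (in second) 0.03327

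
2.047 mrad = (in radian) 0.002047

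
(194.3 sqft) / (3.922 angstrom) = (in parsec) 1.492e-06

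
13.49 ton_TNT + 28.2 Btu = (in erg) 5.644e+17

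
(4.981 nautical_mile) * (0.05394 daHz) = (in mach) 14.61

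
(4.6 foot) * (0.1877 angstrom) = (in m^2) 2.632e-11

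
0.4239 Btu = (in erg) 4.472e+09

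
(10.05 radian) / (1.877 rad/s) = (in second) 5.354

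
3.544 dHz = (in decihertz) 3.544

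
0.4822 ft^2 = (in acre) 1.107e-05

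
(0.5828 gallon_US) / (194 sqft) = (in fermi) 1.224e+11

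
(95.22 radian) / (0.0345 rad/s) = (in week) 0.004563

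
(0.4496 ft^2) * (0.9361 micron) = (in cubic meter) 3.91e-08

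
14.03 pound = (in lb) 14.03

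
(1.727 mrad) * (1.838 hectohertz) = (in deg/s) 18.19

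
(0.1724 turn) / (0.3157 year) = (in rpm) 1.039e-06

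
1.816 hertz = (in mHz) 1816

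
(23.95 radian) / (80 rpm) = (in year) 9.065e-08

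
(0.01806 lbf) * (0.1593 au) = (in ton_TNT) 0.4576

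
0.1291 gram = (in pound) 0.0002846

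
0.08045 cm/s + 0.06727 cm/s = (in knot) 0.002871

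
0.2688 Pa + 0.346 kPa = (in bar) 0.003463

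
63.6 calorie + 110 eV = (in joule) 266.1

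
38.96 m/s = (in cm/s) 3896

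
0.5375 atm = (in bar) 0.5446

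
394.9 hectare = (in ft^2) 4.251e+07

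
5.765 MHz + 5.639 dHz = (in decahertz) 5.765e+05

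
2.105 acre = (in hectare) 0.8519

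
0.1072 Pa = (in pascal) 0.1072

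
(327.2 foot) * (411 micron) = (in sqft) 0.4412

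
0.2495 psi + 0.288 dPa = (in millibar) 17.2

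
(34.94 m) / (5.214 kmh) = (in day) 0.0002792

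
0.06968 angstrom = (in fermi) 6968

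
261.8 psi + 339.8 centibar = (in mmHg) 1.609e+04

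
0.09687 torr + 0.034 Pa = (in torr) 0.09713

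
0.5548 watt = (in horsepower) 0.000744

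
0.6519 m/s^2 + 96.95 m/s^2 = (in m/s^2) 97.6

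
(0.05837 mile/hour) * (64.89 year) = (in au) 0.0003569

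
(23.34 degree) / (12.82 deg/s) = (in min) 0.03034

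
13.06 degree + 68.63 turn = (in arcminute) 1.483e+06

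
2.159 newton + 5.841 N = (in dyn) 8e+05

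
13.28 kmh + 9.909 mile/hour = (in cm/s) 811.9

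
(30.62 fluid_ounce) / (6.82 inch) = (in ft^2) 0.05627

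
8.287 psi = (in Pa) 5.714e+04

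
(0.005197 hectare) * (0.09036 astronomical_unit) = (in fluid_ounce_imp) 2.473e+16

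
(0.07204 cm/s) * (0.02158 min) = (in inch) 0.03672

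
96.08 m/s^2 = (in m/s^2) 96.08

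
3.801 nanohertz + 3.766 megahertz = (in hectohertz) 3.766e+04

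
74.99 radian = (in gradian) 4774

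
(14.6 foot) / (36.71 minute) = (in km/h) 0.007273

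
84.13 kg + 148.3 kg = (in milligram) 2.324e+08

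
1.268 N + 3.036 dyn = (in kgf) 0.1293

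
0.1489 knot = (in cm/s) 7.66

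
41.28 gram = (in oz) 1.456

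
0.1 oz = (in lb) 0.00625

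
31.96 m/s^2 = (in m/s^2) 31.96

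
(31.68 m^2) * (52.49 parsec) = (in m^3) 5.131e+19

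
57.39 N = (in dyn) 5.739e+06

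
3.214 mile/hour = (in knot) 2.793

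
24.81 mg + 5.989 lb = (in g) 2717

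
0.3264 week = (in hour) 54.84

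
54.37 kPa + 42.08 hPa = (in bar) 0.5858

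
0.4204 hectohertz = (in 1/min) 2522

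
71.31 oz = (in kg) 2.022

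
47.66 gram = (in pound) 0.1051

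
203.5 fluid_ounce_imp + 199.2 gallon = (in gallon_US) 200.7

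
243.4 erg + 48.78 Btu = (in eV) 3.212e+23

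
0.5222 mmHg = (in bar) 0.0006962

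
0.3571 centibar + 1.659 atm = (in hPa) 1685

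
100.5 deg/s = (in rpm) 16.75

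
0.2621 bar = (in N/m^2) 2.621e+04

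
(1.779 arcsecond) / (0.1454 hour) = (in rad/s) 1.648e-08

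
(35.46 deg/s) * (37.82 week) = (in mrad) 1.416e+10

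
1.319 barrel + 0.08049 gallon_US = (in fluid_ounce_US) 7101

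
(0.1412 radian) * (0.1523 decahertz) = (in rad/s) 0.215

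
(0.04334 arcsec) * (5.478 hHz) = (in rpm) 0.001099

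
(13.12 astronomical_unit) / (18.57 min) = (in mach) 5.173e+06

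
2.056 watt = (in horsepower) 0.002757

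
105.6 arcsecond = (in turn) 8.148e-05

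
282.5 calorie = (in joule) 1182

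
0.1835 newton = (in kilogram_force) 0.01871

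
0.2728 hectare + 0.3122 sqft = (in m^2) 2728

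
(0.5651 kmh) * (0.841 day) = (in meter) 1.141e+04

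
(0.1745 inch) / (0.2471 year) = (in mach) 1.67e-12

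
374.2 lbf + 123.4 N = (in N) 1788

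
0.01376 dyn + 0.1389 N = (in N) 0.1389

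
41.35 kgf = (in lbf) 91.16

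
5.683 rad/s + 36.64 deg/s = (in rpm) 60.38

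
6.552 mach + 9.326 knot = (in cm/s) 2.236e+05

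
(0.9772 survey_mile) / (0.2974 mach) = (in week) 2.568e-05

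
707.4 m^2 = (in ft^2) 7614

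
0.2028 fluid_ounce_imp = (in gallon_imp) 0.001267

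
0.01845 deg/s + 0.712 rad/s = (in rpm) 6.802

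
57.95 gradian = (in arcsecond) 1.878e+05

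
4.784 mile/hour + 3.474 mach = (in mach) 3.48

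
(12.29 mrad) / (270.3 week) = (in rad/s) 7.518e-11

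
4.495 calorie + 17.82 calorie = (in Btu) 0.08849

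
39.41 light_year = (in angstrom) 3.728e+27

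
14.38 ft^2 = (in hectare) 0.0001336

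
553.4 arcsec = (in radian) 0.002683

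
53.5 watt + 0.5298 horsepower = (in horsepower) 0.6015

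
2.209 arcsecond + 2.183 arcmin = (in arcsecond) 133.2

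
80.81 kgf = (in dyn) 7.925e+07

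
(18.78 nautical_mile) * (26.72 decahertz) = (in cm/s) 9.293e+08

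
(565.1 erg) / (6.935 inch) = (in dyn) 32.08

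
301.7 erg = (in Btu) 2.86e-08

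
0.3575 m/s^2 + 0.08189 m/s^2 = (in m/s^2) 0.4394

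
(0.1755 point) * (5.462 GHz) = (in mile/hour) 7.565e+05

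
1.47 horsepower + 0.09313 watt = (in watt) 1096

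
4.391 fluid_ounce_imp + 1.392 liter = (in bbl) 0.00954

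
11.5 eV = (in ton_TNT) 4.404e-28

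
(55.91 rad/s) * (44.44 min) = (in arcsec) 3.075e+10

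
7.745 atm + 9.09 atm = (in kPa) 1706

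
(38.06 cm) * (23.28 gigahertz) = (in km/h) 3.19e+10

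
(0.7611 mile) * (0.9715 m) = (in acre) 0.294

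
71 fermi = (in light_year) 7.505e-30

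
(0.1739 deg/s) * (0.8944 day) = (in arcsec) 4.838e+07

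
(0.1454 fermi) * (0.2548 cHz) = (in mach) 1.088e-21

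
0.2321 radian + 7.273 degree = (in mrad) 359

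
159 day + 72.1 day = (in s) 1.997e+07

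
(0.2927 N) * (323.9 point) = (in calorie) 0.007994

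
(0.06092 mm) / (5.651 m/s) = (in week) 1.782e-11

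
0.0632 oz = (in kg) 0.001792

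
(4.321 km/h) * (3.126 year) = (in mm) 1.183e+11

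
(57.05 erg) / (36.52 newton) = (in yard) 1.708e-07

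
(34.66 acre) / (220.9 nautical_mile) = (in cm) 34.29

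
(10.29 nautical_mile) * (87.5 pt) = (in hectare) 0.05883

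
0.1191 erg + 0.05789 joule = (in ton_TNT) 1.384e-11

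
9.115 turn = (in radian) 57.27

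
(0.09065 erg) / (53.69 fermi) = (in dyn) 1.688e+10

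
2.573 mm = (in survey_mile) 1.599e-06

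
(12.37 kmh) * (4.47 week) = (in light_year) 9.819e-10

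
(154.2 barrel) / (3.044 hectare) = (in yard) 0.0008808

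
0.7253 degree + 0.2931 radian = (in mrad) 305.8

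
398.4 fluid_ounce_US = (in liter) 11.78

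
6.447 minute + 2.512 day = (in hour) 60.4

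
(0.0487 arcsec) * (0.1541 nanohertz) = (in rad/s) 3.638e-17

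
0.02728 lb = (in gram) 12.37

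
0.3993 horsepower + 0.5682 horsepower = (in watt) 721.5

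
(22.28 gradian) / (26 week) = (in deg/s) 1.275e-06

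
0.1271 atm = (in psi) 1.868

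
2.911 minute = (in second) 174.7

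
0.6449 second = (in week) 1.066e-06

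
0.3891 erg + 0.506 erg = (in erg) 0.8951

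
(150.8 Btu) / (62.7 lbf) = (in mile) 0.3545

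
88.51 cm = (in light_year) 9.356e-17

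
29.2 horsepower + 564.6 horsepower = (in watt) 4.428e+05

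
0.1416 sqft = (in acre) 3.251e-06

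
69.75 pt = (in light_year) 2.601e-18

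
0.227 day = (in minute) 326.9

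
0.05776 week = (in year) 0.001108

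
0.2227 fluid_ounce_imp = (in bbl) 3.98e-05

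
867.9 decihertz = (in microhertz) 8.679e+07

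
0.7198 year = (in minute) 3.783e+05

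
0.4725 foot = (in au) 9.627e-13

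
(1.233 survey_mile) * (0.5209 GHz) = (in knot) 2.009e+12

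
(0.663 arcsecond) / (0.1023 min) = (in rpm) 5.001e-06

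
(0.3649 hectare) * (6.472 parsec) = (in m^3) 7.287e+20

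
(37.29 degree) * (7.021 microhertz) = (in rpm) 4.364e-05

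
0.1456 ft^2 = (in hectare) 1.353e-06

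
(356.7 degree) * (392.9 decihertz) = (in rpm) 2336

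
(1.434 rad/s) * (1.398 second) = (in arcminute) 6892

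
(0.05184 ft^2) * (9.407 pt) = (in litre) 0.01598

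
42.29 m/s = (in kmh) 152.2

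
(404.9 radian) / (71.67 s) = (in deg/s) 323.7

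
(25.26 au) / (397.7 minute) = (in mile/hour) 3.542e+08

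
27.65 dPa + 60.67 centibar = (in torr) 455.1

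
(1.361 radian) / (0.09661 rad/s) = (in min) 0.2348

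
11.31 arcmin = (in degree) 0.1885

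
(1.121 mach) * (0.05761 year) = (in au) 0.004636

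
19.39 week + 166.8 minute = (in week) 19.41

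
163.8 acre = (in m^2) 6.629e+05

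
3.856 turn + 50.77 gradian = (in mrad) 2.503e+04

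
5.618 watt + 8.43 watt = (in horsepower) 0.01884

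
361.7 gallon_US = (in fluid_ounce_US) 4.63e+04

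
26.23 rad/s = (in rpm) 250.5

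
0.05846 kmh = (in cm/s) 1.624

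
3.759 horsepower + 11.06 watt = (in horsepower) 3.774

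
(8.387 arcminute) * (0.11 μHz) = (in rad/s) 2.684e-10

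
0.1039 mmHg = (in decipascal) 138.5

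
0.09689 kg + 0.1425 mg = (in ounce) 3.418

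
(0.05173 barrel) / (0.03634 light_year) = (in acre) 5.911e-21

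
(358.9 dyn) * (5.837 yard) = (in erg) 1.916e+05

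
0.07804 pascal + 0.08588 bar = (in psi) 1.246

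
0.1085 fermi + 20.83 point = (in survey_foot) 0.02411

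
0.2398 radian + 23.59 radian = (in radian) 23.83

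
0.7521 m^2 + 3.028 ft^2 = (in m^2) 1.033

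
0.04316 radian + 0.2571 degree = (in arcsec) 9828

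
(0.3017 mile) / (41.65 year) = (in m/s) 3.697e-07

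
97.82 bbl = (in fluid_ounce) 5.259e+05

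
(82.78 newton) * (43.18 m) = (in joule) 3574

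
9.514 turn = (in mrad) 5.978e+04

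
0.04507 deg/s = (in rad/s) 0.0007866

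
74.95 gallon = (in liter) 283.7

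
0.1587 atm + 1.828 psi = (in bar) 0.2868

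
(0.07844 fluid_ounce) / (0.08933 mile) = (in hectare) 1.614e-12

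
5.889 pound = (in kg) 2.671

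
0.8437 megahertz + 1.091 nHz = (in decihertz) 8.437e+06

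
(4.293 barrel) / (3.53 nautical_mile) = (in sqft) 0.001124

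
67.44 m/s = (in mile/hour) 150.9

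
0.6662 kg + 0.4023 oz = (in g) 677.6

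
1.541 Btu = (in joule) 1626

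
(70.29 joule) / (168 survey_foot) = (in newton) 1.373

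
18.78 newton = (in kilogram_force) 1.915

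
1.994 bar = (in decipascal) 1.994e+06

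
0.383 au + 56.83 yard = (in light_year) 6.056e-06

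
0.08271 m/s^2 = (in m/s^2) 0.08271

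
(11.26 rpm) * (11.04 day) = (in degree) 6.444e+07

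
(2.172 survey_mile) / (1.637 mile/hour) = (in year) 0.0001515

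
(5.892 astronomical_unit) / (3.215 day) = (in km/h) 1.142e+07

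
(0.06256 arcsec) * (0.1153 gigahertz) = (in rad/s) 34.97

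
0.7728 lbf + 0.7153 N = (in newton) 4.153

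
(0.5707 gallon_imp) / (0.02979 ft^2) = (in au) 6.266e-12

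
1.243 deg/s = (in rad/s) 0.02169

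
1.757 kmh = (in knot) 0.9487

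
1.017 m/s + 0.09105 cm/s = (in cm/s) 101.8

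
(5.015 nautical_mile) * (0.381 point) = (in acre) 0.0003085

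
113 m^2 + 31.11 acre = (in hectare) 12.6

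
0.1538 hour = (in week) 0.0009155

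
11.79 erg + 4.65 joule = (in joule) 4.65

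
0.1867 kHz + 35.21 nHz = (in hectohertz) 1.867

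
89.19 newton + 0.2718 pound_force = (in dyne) 9.04e+06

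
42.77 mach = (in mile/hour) 3.258e+04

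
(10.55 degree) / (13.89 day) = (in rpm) 1.465e-06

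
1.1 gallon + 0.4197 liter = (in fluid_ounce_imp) 161.3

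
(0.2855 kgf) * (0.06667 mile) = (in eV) 1.875e+21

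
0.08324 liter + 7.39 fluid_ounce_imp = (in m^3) 0.0002932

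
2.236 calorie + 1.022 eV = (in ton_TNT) 2.236e-09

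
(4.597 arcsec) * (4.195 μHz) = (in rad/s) 9.349e-11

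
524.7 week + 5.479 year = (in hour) 1.361e+05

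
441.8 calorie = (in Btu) 1.752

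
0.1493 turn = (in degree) 53.75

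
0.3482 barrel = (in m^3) 0.05536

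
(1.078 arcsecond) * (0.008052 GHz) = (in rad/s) 42.08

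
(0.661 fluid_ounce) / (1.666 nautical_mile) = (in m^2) 6.336e-09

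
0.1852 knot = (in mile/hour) 0.2131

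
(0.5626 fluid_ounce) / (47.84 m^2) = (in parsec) 1.127e-23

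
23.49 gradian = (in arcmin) 1268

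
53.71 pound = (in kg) 24.36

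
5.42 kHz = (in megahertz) 0.00542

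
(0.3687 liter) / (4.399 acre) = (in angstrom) 207.1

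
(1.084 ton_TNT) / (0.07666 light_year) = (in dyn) 0.6254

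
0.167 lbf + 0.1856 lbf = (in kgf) 0.1599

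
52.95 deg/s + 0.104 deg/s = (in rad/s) 0.926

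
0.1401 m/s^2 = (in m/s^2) 0.1401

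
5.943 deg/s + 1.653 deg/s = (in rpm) 1.266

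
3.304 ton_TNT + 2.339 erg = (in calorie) 3.304e+09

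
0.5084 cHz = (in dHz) 0.05084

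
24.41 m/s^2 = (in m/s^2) 24.41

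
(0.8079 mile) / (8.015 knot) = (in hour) 0.08759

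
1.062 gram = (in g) 1.062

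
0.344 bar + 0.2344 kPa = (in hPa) 346.3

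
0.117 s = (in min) 0.00195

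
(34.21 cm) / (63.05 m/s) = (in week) 8.971e-09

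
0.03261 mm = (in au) 2.18e-16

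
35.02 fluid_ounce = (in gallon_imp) 0.2278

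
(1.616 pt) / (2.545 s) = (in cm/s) 0.0224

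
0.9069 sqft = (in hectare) 8.425e-06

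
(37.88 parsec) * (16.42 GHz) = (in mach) 5.637e+25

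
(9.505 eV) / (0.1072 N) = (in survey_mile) 8.827e-21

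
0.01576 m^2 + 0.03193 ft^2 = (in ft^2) 0.2016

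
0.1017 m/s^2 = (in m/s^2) 0.1017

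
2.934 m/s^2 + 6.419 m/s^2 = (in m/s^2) 9.353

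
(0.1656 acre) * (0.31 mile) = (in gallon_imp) 7.354e+07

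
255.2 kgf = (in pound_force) 562.6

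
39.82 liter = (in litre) 39.82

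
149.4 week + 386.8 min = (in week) 149.4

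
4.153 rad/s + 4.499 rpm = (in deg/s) 264.9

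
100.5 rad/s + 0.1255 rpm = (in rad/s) 100.5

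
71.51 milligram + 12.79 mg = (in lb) 0.0001858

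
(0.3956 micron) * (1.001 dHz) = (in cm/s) 3.96e-06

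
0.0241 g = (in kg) 2.41e-05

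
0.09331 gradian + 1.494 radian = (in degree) 85.68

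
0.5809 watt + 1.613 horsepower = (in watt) 1203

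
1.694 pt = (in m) 0.0005976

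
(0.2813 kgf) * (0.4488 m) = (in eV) 7.727e+18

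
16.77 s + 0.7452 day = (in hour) 17.89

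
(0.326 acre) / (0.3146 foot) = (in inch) 5.417e+05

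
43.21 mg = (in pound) 9.526e-05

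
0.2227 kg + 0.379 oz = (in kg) 0.2334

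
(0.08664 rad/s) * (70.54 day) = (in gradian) 3.362e+07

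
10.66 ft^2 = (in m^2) 0.9903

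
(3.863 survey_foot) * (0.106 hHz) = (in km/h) 44.93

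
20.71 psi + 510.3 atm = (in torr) 3.889e+05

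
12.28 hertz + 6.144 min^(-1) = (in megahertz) 1.238e-05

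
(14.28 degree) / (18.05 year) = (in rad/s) 4.378e-10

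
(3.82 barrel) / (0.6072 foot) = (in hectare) 0.0003282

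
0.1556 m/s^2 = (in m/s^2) 0.1556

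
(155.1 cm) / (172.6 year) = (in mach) 8.368e-13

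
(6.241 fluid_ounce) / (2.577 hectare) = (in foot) 2.35e-08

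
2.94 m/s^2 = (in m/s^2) 2.94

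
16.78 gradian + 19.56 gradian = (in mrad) 570.8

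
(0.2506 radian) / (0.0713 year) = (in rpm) 1.064e-06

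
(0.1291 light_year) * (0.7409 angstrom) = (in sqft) 9.74e+05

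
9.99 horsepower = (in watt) 7450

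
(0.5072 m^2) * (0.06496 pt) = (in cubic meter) 1.162e-05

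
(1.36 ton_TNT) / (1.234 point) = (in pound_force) 2.939e+12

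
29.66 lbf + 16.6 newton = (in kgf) 15.15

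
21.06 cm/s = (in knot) 0.4094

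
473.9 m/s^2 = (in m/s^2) 473.9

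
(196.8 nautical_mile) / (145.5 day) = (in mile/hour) 0.06485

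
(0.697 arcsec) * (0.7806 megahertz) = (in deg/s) 151.1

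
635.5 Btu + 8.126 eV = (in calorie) 1.603e+05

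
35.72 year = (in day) 1.304e+04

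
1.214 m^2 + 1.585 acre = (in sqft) 6.906e+04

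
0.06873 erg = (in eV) 4.29e+10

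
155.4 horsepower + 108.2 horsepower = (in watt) 1.966e+05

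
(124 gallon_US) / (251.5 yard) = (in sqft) 0.02197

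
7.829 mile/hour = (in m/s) 3.5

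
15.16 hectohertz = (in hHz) 15.16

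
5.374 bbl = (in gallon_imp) 187.9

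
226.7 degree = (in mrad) 3957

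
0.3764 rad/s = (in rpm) 3.594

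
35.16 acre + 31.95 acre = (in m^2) 2.716e+05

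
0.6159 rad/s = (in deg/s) 35.29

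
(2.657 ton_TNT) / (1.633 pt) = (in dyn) 1.93e+18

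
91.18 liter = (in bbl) 0.5735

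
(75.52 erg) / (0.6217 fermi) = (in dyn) 1.215e+15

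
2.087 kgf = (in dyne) 2.047e+06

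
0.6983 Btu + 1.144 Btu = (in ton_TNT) 4.646e-07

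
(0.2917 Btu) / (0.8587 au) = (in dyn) 0.0002396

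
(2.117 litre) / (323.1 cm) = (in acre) 1.619e-07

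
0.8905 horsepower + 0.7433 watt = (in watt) 664.8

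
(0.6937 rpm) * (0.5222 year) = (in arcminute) 4.113e+09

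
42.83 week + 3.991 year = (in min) 2.529e+06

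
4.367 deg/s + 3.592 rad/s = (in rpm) 35.03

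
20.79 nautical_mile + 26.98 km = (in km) 65.48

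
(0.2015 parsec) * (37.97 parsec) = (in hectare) 7.285e+29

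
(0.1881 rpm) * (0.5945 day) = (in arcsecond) 2.087e+08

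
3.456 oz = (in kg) 0.09798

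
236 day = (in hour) 5664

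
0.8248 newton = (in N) 0.8248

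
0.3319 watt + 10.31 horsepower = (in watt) 7688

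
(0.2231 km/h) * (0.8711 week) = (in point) 9.255e+07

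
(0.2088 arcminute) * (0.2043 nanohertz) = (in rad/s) 1.241e-14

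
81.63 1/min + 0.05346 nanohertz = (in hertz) 1.361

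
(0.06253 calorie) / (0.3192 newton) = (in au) 5.479e-12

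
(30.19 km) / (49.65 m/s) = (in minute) 10.13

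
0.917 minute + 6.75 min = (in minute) 7.667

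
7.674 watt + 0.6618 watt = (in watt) 8.336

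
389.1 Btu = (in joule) 4.105e+05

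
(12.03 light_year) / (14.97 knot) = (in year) 4.686e+08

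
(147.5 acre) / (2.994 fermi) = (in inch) 7.849e+21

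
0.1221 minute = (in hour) 0.002035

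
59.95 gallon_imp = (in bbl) 1.714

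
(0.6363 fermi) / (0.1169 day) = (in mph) 1.409e-19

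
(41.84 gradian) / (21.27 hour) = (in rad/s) 8.583e-06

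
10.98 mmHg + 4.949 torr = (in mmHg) 15.93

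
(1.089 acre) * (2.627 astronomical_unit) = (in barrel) 1.089e+16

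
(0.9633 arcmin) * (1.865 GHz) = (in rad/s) 5.226e+05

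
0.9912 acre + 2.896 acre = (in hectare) 1.573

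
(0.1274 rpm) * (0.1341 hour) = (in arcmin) 2.214e+04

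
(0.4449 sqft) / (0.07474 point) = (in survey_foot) 5143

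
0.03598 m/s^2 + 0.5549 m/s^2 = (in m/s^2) 0.5909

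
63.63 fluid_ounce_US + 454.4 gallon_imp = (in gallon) 546.2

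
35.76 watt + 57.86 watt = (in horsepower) 0.1255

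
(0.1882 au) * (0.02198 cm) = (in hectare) 618.8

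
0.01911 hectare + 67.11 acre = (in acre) 67.16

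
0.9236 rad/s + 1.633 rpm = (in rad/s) 1.095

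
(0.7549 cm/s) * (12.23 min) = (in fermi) 5.539e+15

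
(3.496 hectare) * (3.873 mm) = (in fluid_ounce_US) 4.578e+06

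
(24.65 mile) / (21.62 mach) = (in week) 8.91e-06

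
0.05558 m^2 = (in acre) 1.373e-05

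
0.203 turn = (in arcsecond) 2.631e+05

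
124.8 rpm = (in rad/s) 13.07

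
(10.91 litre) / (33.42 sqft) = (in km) 3.514e-06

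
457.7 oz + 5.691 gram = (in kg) 12.98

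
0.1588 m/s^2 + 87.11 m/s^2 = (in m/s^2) 87.27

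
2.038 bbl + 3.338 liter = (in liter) 327.4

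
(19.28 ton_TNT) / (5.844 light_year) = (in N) 1.459e-06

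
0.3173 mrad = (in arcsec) 65.45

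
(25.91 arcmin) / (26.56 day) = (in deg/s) 1.882e-07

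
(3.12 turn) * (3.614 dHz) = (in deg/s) 405.9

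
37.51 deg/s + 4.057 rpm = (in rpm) 10.31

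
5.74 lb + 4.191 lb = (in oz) 158.9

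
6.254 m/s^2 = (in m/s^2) 6.254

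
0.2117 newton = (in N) 0.2117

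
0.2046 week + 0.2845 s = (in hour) 34.37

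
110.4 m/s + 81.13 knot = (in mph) 340.3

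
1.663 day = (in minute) 2395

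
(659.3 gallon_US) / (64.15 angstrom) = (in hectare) 3.89e+04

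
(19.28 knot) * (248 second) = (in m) 2460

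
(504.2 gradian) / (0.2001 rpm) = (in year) 1.199e-05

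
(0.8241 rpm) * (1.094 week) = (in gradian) 3.635e+06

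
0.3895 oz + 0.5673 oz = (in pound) 0.0598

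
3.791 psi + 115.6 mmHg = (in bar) 0.4155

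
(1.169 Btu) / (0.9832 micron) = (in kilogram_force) 1.279e+08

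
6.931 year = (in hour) 6.072e+04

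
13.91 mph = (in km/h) 22.39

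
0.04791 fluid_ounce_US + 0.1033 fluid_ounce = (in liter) 0.004472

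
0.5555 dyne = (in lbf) 1.249e-06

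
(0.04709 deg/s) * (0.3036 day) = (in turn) 3.431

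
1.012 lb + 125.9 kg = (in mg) 1.264e+08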